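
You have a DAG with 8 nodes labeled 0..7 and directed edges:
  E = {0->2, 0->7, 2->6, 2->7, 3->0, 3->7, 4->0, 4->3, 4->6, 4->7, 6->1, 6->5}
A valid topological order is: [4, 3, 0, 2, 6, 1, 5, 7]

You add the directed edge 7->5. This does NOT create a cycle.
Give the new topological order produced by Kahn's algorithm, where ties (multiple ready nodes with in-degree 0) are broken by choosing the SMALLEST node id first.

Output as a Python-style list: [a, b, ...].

Answer: [4, 3, 0, 2, 6, 1, 7, 5]

Derivation:
Old toposort: [4, 3, 0, 2, 6, 1, 5, 7]
Added edge: 7->5
Position of 7 (7) > position of 5 (6). Must reorder: 7 must now come before 5.
Run Kahn's algorithm (break ties by smallest node id):
  initial in-degrees: [2, 1, 1, 1, 0, 2, 2, 4]
  ready (indeg=0): [4]
  pop 4: indeg[0]->1; indeg[3]->0; indeg[6]->1; indeg[7]->3 | ready=[3] | order so far=[4]
  pop 3: indeg[0]->0; indeg[7]->2 | ready=[0] | order so far=[4, 3]
  pop 0: indeg[2]->0; indeg[7]->1 | ready=[2] | order so far=[4, 3, 0]
  pop 2: indeg[6]->0; indeg[7]->0 | ready=[6, 7] | order so far=[4, 3, 0, 2]
  pop 6: indeg[1]->0; indeg[5]->1 | ready=[1, 7] | order so far=[4, 3, 0, 2, 6]
  pop 1: no out-edges | ready=[7] | order so far=[4, 3, 0, 2, 6, 1]
  pop 7: indeg[5]->0 | ready=[5] | order so far=[4, 3, 0, 2, 6, 1, 7]
  pop 5: no out-edges | ready=[] | order so far=[4, 3, 0, 2, 6, 1, 7, 5]
  Result: [4, 3, 0, 2, 6, 1, 7, 5]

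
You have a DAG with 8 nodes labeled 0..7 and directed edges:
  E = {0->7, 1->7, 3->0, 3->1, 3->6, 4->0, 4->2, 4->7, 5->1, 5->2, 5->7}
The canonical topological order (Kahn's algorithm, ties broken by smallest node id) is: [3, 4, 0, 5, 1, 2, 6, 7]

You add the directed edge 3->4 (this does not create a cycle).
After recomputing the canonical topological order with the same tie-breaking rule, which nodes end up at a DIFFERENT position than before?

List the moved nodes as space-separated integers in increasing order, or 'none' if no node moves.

Old toposort: [3, 4, 0, 5, 1, 2, 6, 7]
Added edge 3->4
Recompute Kahn (smallest-id tiebreak):
  initial in-degrees: [2, 2, 2, 0, 1, 0, 1, 4]
  ready (indeg=0): [3, 5]
  pop 3: indeg[0]->1; indeg[1]->1; indeg[4]->0; indeg[6]->0 | ready=[4, 5, 6] | order so far=[3]
  pop 4: indeg[0]->0; indeg[2]->1; indeg[7]->3 | ready=[0, 5, 6] | order so far=[3, 4]
  pop 0: indeg[7]->2 | ready=[5, 6] | order so far=[3, 4, 0]
  pop 5: indeg[1]->0; indeg[2]->0; indeg[7]->1 | ready=[1, 2, 6] | order so far=[3, 4, 0, 5]
  pop 1: indeg[7]->0 | ready=[2, 6, 7] | order so far=[3, 4, 0, 5, 1]
  pop 2: no out-edges | ready=[6, 7] | order so far=[3, 4, 0, 5, 1, 2]
  pop 6: no out-edges | ready=[7] | order so far=[3, 4, 0, 5, 1, 2, 6]
  pop 7: no out-edges | ready=[] | order so far=[3, 4, 0, 5, 1, 2, 6, 7]
New canonical toposort: [3, 4, 0, 5, 1, 2, 6, 7]
Compare positions:
  Node 0: index 2 -> 2 (same)
  Node 1: index 4 -> 4 (same)
  Node 2: index 5 -> 5 (same)
  Node 3: index 0 -> 0 (same)
  Node 4: index 1 -> 1 (same)
  Node 5: index 3 -> 3 (same)
  Node 6: index 6 -> 6 (same)
  Node 7: index 7 -> 7 (same)
Nodes that changed position: none

Answer: none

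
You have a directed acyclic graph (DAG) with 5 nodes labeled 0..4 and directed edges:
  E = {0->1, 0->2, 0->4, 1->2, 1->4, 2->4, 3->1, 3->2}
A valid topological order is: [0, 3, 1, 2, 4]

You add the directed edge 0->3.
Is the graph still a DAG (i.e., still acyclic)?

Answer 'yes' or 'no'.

Given toposort: [0, 3, 1, 2, 4]
Position of 0: index 0; position of 3: index 1
New edge 0->3: forward
Forward edge: respects the existing order. Still a DAG, same toposort still valid.
Still a DAG? yes

Answer: yes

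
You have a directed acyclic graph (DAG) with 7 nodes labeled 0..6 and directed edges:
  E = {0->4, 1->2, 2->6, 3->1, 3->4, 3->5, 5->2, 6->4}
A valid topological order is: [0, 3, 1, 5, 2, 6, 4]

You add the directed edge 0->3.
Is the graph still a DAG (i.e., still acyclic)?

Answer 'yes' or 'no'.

Given toposort: [0, 3, 1, 5, 2, 6, 4]
Position of 0: index 0; position of 3: index 1
New edge 0->3: forward
Forward edge: respects the existing order. Still a DAG, same toposort still valid.
Still a DAG? yes

Answer: yes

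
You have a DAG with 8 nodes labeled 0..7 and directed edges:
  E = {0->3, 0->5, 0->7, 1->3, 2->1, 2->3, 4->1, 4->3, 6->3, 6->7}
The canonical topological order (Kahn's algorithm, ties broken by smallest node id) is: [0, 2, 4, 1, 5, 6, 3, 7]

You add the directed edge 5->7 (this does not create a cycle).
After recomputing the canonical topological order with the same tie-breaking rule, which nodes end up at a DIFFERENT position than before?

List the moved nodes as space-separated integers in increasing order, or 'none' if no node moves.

Answer: none

Derivation:
Old toposort: [0, 2, 4, 1, 5, 6, 3, 7]
Added edge 5->7
Recompute Kahn (smallest-id tiebreak):
  initial in-degrees: [0, 2, 0, 5, 0, 1, 0, 3]
  ready (indeg=0): [0, 2, 4, 6]
  pop 0: indeg[3]->4; indeg[5]->0; indeg[7]->2 | ready=[2, 4, 5, 6] | order so far=[0]
  pop 2: indeg[1]->1; indeg[3]->3 | ready=[4, 5, 6] | order so far=[0, 2]
  pop 4: indeg[1]->0; indeg[3]->2 | ready=[1, 5, 6] | order so far=[0, 2, 4]
  pop 1: indeg[3]->1 | ready=[5, 6] | order so far=[0, 2, 4, 1]
  pop 5: indeg[7]->1 | ready=[6] | order so far=[0, 2, 4, 1, 5]
  pop 6: indeg[3]->0; indeg[7]->0 | ready=[3, 7] | order so far=[0, 2, 4, 1, 5, 6]
  pop 3: no out-edges | ready=[7] | order so far=[0, 2, 4, 1, 5, 6, 3]
  pop 7: no out-edges | ready=[] | order so far=[0, 2, 4, 1, 5, 6, 3, 7]
New canonical toposort: [0, 2, 4, 1, 5, 6, 3, 7]
Compare positions:
  Node 0: index 0 -> 0 (same)
  Node 1: index 3 -> 3 (same)
  Node 2: index 1 -> 1 (same)
  Node 3: index 6 -> 6 (same)
  Node 4: index 2 -> 2 (same)
  Node 5: index 4 -> 4 (same)
  Node 6: index 5 -> 5 (same)
  Node 7: index 7 -> 7 (same)
Nodes that changed position: none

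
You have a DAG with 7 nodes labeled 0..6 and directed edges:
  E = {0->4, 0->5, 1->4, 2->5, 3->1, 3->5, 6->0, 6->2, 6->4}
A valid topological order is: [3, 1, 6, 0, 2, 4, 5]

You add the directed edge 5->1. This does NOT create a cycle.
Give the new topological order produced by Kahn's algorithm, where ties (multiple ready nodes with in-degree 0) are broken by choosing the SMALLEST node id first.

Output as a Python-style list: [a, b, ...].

Old toposort: [3, 1, 6, 0, 2, 4, 5]
Added edge: 5->1
Position of 5 (6) > position of 1 (1). Must reorder: 5 must now come before 1.
Run Kahn's algorithm (break ties by smallest node id):
  initial in-degrees: [1, 2, 1, 0, 3, 3, 0]
  ready (indeg=0): [3, 6]
  pop 3: indeg[1]->1; indeg[5]->2 | ready=[6] | order so far=[3]
  pop 6: indeg[0]->0; indeg[2]->0; indeg[4]->2 | ready=[0, 2] | order so far=[3, 6]
  pop 0: indeg[4]->1; indeg[5]->1 | ready=[2] | order so far=[3, 6, 0]
  pop 2: indeg[5]->0 | ready=[5] | order so far=[3, 6, 0, 2]
  pop 5: indeg[1]->0 | ready=[1] | order so far=[3, 6, 0, 2, 5]
  pop 1: indeg[4]->0 | ready=[4] | order so far=[3, 6, 0, 2, 5, 1]
  pop 4: no out-edges | ready=[] | order so far=[3, 6, 0, 2, 5, 1, 4]
  Result: [3, 6, 0, 2, 5, 1, 4]

Answer: [3, 6, 0, 2, 5, 1, 4]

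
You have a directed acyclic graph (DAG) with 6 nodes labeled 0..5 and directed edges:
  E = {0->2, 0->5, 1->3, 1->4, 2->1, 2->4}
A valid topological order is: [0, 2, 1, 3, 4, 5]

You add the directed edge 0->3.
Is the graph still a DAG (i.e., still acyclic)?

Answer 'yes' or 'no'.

Answer: yes

Derivation:
Given toposort: [0, 2, 1, 3, 4, 5]
Position of 0: index 0; position of 3: index 3
New edge 0->3: forward
Forward edge: respects the existing order. Still a DAG, same toposort still valid.
Still a DAG? yes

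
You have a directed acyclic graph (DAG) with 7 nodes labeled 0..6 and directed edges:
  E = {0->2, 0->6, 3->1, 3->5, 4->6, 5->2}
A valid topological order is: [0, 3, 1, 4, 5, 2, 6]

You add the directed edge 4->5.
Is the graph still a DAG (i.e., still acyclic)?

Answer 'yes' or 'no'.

Given toposort: [0, 3, 1, 4, 5, 2, 6]
Position of 4: index 3; position of 5: index 4
New edge 4->5: forward
Forward edge: respects the existing order. Still a DAG, same toposort still valid.
Still a DAG? yes

Answer: yes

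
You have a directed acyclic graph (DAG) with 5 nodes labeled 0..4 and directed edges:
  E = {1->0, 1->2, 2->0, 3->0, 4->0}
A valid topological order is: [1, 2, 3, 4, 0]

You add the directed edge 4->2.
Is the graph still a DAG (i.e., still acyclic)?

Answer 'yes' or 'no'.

Answer: yes

Derivation:
Given toposort: [1, 2, 3, 4, 0]
Position of 4: index 3; position of 2: index 1
New edge 4->2: backward (u after v in old order)
Backward edge: old toposort is now invalid. Check if this creates a cycle.
Does 2 already reach 4? Reachable from 2: [0, 2]. NO -> still a DAG (reorder needed).
Still a DAG? yes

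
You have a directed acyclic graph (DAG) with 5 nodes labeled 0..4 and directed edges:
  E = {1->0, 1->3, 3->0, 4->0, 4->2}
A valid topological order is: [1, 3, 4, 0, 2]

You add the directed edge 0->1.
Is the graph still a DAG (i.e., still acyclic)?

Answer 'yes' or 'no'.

Answer: no

Derivation:
Given toposort: [1, 3, 4, 0, 2]
Position of 0: index 3; position of 1: index 0
New edge 0->1: backward (u after v in old order)
Backward edge: old toposort is now invalid. Check if this creates a cycle.
Does 1 already reach 0? Reachable from 1: [0, 1, 3]. YES -> cycle!
Still a DAG? no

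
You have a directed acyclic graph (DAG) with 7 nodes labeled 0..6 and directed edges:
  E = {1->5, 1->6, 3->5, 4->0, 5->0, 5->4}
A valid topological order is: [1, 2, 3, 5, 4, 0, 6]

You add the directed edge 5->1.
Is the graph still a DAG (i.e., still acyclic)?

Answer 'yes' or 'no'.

Given toposort: [1, 2, 3, 5, 4, 0, 6]
Position of 5: index 3; position of 1: index 0
New edge 5->1: backward (u after v in old order)
Backward edge: old toposort is now invalid. Check if this creates a cycle.
Does 1 already reach 5? Reachable from 1: [0, 1, 4, 5, 6]. YES -> cycle!
Still a DAG? no

Answer: no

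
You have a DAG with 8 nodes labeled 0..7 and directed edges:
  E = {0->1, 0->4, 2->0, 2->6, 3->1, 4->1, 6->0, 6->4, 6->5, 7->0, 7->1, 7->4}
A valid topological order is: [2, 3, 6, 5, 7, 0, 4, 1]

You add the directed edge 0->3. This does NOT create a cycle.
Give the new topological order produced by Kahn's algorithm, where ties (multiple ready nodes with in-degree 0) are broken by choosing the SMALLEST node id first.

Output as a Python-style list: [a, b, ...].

Old toposort: [2, 3, 6, 5, 7, 0, 4, 1]
Added edge: 0->3
Position of 0 (5) > position of 3 (1). Must reorder: 0 must now come before 3.
Run Kahn's algorithm (break ties by smallest node id):
  initial in-degrees: [3, 4, 0, 1, 3, 1, 1, 0]
  ready (indeg=0): [2, 7]
  pop 2: indeg[0]->2; indeg[6]->0 | ready=[6, 7] | order so far=[2]
  pop 6: indeg[0]->1; indeg[4]->2; indeg[5]->0 | ready=[5, 7] | order so far=[2, 6]
  pop 5: no out-edges | ready=[7] | order so far=[2, 6, 5]
  pop 7: indeg[0]->0; indeg[1]->3; indeg[4]->1 | ready=[0] | order so far=[2, 6, 5, 7]
  pop 0: indeg[1]->2; indeg[3]->0; indeg[4]->0 | ready=[3, 4] | order so far=[2, 6, 5, 7, 0]
  pop 3: indeg[1]->1 | ready=[4] | order so far=[2, 6, 5, 7, 0, 3]
  pop 4: indeg[1]->0 | ready=[1] | order so far=[2, 6, 5, 7, 0, 3, 4]
  pop 1: no out-edges | ready=[] | order so far=[2, 6, 5, 7, 0, 3, 4, 1]
  Result: [2, 6, 5, 7, 0, 3, 4, 1]

Answer: [2, 6, 5, 7, 0, 3, 4, 1]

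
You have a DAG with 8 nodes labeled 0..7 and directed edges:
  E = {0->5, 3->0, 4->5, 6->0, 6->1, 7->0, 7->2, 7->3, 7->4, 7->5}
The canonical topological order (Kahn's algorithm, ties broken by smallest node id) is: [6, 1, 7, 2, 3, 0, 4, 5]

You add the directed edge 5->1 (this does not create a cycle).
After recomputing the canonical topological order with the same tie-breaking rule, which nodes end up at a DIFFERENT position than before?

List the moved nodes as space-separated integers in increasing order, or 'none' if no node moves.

Old toposort: [6, 1, 7, 2, 3, 0, 4, 5]
Added edge 5->1
Recompute Kahn (smallest-id tiebreak):
  initial in-degrees: [3, 2, 1, 1, 1, 3, 0, 0]
  ready (indeg=0): [6, 7]
  pop 6: indeg[0]->2; indeg[1]->1 | ready=[7] | order so far=[6]
  pop 7: indeg[0]->1; indeg[2]->0; indeg[3]->0; indeg[4]->0; indeg[5]->2 | ready=[2, 3, 4] | order so far=[6, 7]
  pop 2: no out-edges | ready=[3, 4] | order so far=[6, 7, 2]
  pop 3: indeg[0]->0 | ready=[0, 4] | order so far=[6, 7, 2, 3]
  pop 0: indeg[5]->1 | ready=[4] | order so far=[6, 7, 2, 3, 0]
  pop 4: indeg[5]->0 | ready=[5] | order so far=[6, 7, 2, 3, 0, 4]
  pop 5: indeg[1]->0 | ready=[1] | order so far=[6, 7, 2, 3, 0, 4, 5]
  pop 1: no out-edges | ready=[] | order so far=[6, 7, 2, 3, 0, 4, 5, 1]
New canonical toposort: [6, 7, 2, 3, 0, 4, 5, 1]
Compare positions:
  Node 0: index 5 -> 4 (moved)
  Node 1: index 1 -> 7 (moved)
  Node 2: index 3 -> 2 (moved)
  Node 3: index 4 -> 3 (moved)
  Node 4: index 6 -> 5 (moved)
  Node 5: index 7 -> 6 (moved)
  Node 6: index 0 -> 0 (same)
  Node 7: index 2 -> 1 (moved)
Nodes that changed position: 0 1 2 3 4 5 7

Answer: 0 1 2 3 4 5 7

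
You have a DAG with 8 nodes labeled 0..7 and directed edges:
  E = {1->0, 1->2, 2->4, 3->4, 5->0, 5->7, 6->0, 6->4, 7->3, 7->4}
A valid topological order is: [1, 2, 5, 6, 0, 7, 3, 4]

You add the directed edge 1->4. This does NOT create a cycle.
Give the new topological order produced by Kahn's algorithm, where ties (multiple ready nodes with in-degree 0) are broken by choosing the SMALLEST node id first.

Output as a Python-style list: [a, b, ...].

Old toposort: [1, 2, 5, 6, 0, 7, 3, 4]
Added edge: 1->4
Position of 1 (0) < position of 4 (7). Old order still valid.
Run Kahn's algorithm (break ties by smallest node id):
  initial in-degrees: [3, 0, 1, 1, 5, 0, 0, 1]
  ready (indeg=0): [1, 5, 6]
  pop 1: indeg[0]->2; indeg[2]->0; indeg[4]->4 | ready=[2, 5, 6] | order so far=[1]
  pop 2: indeg[4]->3 | ready=[5, 6] | order so far=[1, 2]
  pop 5: indeg[0]->1; indeg[7]->0 | ready=[6, 7] | order so far=[1, 2, 5]
  pop 6: indeg[0]->0; indeg[4]->2 | ready=[0, 7] | order so far=[1, 2, 5, 6]
  pop 0: no out-edges | ready=[7] | order so far=[1, 2, 5, 6, 0]
  pop 7: indeg[3]->0; indeg[4]->1 | ready=[3] | order so far=[1, 2, 5, 6, 0, 7]
  pop 3: indeg[4]->0 | ready=[4] | order so far=[1, 2, 5, 6, 0, 7, 3]
  pop 4: no out-edges | ready=[] | order so far=[1, 2, 5, 6, 0, 7, 3, 4]
  Result: [1, 2, 5, 6, 0, 7, 3, 4]

Answer: [1, 2, 5, 6, 0, 7, 3, 4]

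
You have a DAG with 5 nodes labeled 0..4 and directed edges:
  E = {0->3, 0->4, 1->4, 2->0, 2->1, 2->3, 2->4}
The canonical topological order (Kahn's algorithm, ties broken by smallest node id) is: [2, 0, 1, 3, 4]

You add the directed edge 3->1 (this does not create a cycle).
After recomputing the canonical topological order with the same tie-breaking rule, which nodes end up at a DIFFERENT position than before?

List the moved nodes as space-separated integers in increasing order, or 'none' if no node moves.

Old toposort: [2, 0, 1, 3, 4]
Added edge 3->1
Recompute Kahn (smallest-id tiebreak):
  initial in-degrees: [1, 2, 0, 2, 3]
  ready (indeg=0): [2]
  pop 2: indeg[0]->0; indeg[1]->1; indeg[3]->1; indeg[4]->2 | ready=[0] | order so far=[2]
  pop 0: indeg[3]->0; indeg[4]->1 | ready=[3] | order so far=[2, 0]
  pop 3: indeg[1]->0 | ready=[1] | order so far=[2, 0, 3]
  pop 1: indeg[4]->0 | ready=[4] | order so far=[2, 0, 3, 1]
  pop 4: no out-edges | ready=[] | order so far=[2, 0, 3, 1, 4]
New canonical toposort: [2, 0, 3, 1, 4]
Compare positions:
  Node 0: index 1 -> 1 (same)
  Node 1: index 2 -> 3 (moved)
  Node 2: index 0 -> 0 (same)
  Node 3: index 3 -> 2 (moved)
  Node 4: index 4 -> 4 (same)
Nodes that changed position: 1 3

Answer: 1 3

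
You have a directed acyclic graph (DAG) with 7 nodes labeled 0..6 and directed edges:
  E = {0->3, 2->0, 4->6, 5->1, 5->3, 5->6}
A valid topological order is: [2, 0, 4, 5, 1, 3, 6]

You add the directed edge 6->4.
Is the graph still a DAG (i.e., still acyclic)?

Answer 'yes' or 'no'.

Given toposort: [2, 0, 4, 5, 1, 3, 6]
Position of 6: index 6; position of 4: index 2
New edge 6->4: backward (u after v in old order)
Backward edge: old toposort is now invalid. Check if this creates a cycle.
Does 4 already reach 6? Reachable from 4: [4, 6]. YES -> cycle!
Still a DAG? no

Answer: no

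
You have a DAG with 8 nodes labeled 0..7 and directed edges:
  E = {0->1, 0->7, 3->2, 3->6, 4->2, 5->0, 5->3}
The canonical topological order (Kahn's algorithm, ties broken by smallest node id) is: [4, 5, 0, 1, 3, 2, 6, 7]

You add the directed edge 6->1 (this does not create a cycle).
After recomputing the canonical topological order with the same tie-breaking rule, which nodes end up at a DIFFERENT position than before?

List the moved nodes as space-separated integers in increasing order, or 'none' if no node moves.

Answer: 1 2 3 6

Derivation:
Old toposort: [4, 5, 0, 1, 3, 2, 6, 7]
Added edge 6->1
Recompute Kahn (smallest-id tiebreak):
  initial in-degrees: [1, 2, 2, 1, 0, 0, 1, 1]
  ready (indeg=0): [4, 5]
  pop 4: indeg[2]->1 | ready=[5] | order so far=[4]
  pop 5: indeg[0]->0; indeg[3]->0 | ready=[0, 3] | order so far=[4, 5]
  pop 0: indeg[1]->1; indeg[7]->0 | ready=[3, 7] | order so far=[4, 5, 0]
  pop 3: indeg[2]->0; indeg[6]->0 | ready=[2, 6, 7] | order so far=[4, 5, 0, 3]
  pop 2: no out-edges | ready=[6, 7] | order so far=[4, 5, 0, 3, 2]
  pop 6: indeg[1]->0 | ready=[1, 7] | order so far=[4, 5, 0, 3, 2, 6]
  pop 1: no out-edges | ready=[7] | order so far=[4, 5, 0, 3, 2, 6, 1]
  pop 7: no out-edges | ready=[] | order so far=[4, 5, 0, 3, 2, 6, 1, 7]
New canonical toposort: [4, 5, 0, 3, 2, 6, 1, 7]
Compare positions:
  Node 0: index 2 -> 2 (same)
  Node 1: index 3 -> 6 (moved)
  Node 2: index 5 -> 4 (moved)
  Node 3: index 4 -> 3 (moved)
  Node 4: index 0 -> 0 (same)
  Node 5: index 1 -> 1 (same)
  Node 6: index 6 -> 5 (moved)
  Node 7: index 7 -> 7 (same)
Nodes that changed position: 1 2 3 6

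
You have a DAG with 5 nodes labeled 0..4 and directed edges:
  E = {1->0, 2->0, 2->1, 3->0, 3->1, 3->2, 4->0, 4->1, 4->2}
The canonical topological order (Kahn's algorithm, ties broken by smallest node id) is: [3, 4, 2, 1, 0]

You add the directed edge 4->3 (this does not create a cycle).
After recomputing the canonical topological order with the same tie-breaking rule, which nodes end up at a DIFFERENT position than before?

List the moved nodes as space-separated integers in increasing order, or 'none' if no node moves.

Answer: 3 4

Derivation:
Old toposort: [3, 4, 2, 1, 0]
Added edge 4->3
Recompute Kahn (smallest-id tiebreak):
  initial in-degrees: [4, 3, 2, 1, 0]
  ready (indeg=0): [4]
  pop 4: indeg[0]->3; indeg[1]->2; indeg[2]->1; indeg[3]->0 | ready=[3] | order so far=[4]
  pop 3: indeg[0]->2; indeg[1]->1; indeg[2]->0 | ready=[2] | order so far=[4, 3]
  pop 2: indeg[0]->1; indeg[1]->0 | ready=[1] | order so far=[4, 3, 2]
  pop 1: indeg[0]->0 | ready=[0] | order so far=[4, 3, 2, 1]
  pop 0: no out-edges | ready=[] | order so far=[4, 3, 2, 1, 0]
New canonical toposort: [4, 3, 2, 1, 0]
Compare positions:
  Node 0: index 4 -> 4 (same)
  Node 1: index 3 -> 3 (same)
  Node 2: index 2 -> 2 (same)
  Node 3: index 0 -> 1 (moved)
  Node 4: index 1 -> 0 (moved)
Nodes that changed position: 3 4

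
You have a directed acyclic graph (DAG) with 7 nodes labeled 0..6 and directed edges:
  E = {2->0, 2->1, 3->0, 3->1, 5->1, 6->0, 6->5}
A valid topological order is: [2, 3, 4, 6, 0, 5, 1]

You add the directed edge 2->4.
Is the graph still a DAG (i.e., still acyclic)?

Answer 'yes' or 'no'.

Answer: yes

Derivation:
Given toposort: [2, 3, 4, 6, 0, 5, 1]
Position of 2: index 0; position of 4: index 2
New edge 2->4: forward
Forward edge: respects the existing order. Still a DAG, same toposort still valid.
Still a DAG? yes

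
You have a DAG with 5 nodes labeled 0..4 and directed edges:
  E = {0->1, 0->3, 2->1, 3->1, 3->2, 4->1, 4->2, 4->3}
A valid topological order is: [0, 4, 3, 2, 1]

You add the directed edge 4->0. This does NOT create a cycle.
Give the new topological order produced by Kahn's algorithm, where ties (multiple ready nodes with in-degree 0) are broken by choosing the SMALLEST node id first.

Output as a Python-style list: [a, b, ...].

Answer: [4, 0, 3, 2, 1]

Derivation:
Old toposort: [0, 4, 3, 2, 1]
Added edge: 4->0
Position of 4 (1) > position of 0 (0). Must reorder: 4 must now come before 0.
Run Kahn's algorithm (break ties by smallest node id):
  initial in-degrees: [1, 4, 2, 2, 0]
  ready (indeg=0): [4]
  pop 4: indeg[0]->0; indeg[1]->3; indeg[2]->1; indeg[3]->1 | ready=[0] | order so far=[4]
  pop 0: indeg[1]->2; indeg[3]->0 | ready=[3] | order so far=[4, 0]
  pop 3: indeg[1]->1; indeg[2]->0 | ready=[2] | order so far=[4, 0, 3]
  pop 2: indeg[1]->0 | ready=[1] | order so far=[4, 0, 3, 2]
  pop 1: no out-edges | ready=[] | order so far=[4, 0, 3, 2, 1]
  Result: [4, 0, 3, 2, 1]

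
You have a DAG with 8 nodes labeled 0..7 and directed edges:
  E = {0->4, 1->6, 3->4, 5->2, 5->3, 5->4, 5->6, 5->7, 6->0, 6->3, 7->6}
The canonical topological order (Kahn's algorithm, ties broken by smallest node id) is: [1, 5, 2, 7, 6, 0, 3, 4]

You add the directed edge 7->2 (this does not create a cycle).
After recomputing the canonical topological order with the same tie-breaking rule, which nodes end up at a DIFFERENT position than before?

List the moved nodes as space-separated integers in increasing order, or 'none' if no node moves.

Old toposort: [1, 5, 2, 7, 6, 0, 3, 4]
Added edge 7->2
Recompute Kahn (smallest-id tiebreak):
  initial in-degrees: [1, 0, 2, 2, 3, 0, 3, 1]
  ready (indeg=0): [1, 5]
  pop 1: indeg[6]->2 | ready=[5] | order so far=[1]
  pop 5: indeg[2]->1; indeg[3]->1; indeg[4]->2; indeg[6]->1; indeg[7]->0 | ready=[7] | order so far=[1, 5]
  pop 7: indeg[2]->0; indeg[6]->0 | ready=[2, 6] | order so far=[1, 5, 7]
  pop 2: no out-edges | ready=[6] | order so far=[1, 5, 7, 2]
  pop 6: indeg[0]->0; indeg[3]->0 | ready=[0, 3] | order so far=[1, 5, 7, 2, 6]
  pop 0: indeg[4]->1 | ready=[3] | order so far=[1, 5, 7, 2, 6, 0]
  pop 3: indeg[4]->0 | ready=[4] | order so far=[1, 5, 7, 2, 6, 0, 3]
  pop 4: no out-edges | ready=[] | order so far=[1, 5, 7, 2, 6, 0, 3, 4]
New canonical toposort: [1, 5, 7, 2, 6, 0, 3, 4]
Compare positions:
  Node 0: index 5 -> 5 (same)
  Node 1: index 0 -> 0 (same)
  Node 2: index 2 -> 3 (moved)
  Node 3: index 6 -> 6 (same)
  Node 4: index 7 -> 7 (same)
  Node 5: index 1 -> 1 (same)
  Node 6: index 4 -> 4 (same)
  Node 7: index 3 -> 2 (moved)
Nodes that changed position: 2 7

Answer: 2 7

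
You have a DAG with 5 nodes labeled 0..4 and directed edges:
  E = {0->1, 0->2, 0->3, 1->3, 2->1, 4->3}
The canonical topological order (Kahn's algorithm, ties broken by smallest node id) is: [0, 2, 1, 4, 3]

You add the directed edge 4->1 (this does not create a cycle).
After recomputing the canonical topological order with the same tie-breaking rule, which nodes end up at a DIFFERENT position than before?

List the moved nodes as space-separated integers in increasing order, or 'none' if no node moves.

Answer: 1 4

Derivation:
Old toposort: [0, 2, 1, 4, 3]
Added edge 4->1
Recompute Kahn (smallest-id tiebreak):
  initial in-degrees: [0, 3, 1, 3, 0]
  ready (indeg=0): [0, 4]
  pop 0: indeg[1]->2; indeg[2]->0; indeg[3]->2 | ready=[2, 4] | order so far=[0]
  pop 2: indeg[1]->1 | ready=[4] | order so far=[0, 2]
  pop 4: indeg[1]->0; indeg[3]->1 | ready=[1] | order so far=[0, 2, 4]
  pop 1: indeg[3]->0 | ready=[3] | order so far=[0, 2, 4, 1]
  pop 3: no out-edges | ready=[] | order so far=[0, 2, 4, 1, 3]
New canonical toposort: [0, 2, 4, 1, 3]
Compare positions:
  Node 0: index 0 -> 0 (same)
  Node 1: index 2 -> 3 (moved)
  Node 2: index 1 -> 1 (same)
  Node 3: index 4 -> 4 (same)
  Node 4: index 3 -> 2 (moved)
Nodes that changed position: 1 4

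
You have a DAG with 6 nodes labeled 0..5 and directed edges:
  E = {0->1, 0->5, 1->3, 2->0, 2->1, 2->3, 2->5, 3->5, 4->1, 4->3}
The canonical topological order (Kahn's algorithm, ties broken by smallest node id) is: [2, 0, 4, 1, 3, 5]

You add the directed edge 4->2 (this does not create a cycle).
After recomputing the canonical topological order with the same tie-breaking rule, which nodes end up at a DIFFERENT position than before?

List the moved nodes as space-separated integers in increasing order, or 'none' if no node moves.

Old toposort: [2, 0, 4, 1, 3, 5]
Added edge 4->2
Recompute Kahn (smallest-id tiebreak):
  initial in-degrees: [1, 3, 1, 3, 0, 3]
  ready (indeg=0): [4]
  pop 4: indeg[1]->2; indeg[2]->0; indeg[3]->2 | ready=[2] | order so far=[4]
  pop 2: indeg[0]->0; indeg[1]->1; indeg[3]->1; indeg[5]->2 | ready=[0] | order so far=[4, 2]
  pop 0: indeg[1]->0; indeg[5]->1 | ready=[1] | order so far=[4, 2, 0]
  pop 1: indeg[3]->0 | ready=[3] | order so far=[4, 2, 0, 1]
  pop 3: indeg[5]->0 | ready=[5] | order so far=[4, 2, 0, 1, 3]
  pop 5: no out-edges | ready=[] | order so far=[4, 2, 0, 1, 3, 5]
New canonical toposort: [4, 2, 0, 1, 3, 5]
Compare positions:
  Node 0: index 1 -> 2 (moved)
  Node 1: index 3 -> 3 (same)
  Node 2: index 0 -> 1 (moved)
  Node 3: index 4 -> 4 (same)
  Node 4: index 2 -> 0 (moved)
  Node 5: index 5 -> 5 (same)
Nodes that changed position: 0 2 4

Answer: 0 2 4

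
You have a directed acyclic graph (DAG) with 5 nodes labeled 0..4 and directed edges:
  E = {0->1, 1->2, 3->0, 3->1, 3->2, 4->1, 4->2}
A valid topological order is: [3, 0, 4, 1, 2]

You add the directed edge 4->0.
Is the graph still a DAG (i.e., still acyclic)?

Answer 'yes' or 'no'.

Given toposort: [3, 0, 4, 1, 2]
Position of 4: index 2; position of 0: index 1
New edge 4->0: backward (u after v in old order)
Backward edge: old toposort is now invalid. Check if this creates a cycle.
Does 0 already reach 4? Reachable from 0: [0, 1, 2]. NO -> still a DAG (reorder needed).
Still a DAG? yes

Answer: yes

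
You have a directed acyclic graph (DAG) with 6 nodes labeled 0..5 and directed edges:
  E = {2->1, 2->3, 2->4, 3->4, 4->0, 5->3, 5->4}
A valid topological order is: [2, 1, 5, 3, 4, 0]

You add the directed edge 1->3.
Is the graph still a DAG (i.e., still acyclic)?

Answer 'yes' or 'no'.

Answer: yes

Derivation:
Given toposort: [2, 1, 5, 3, 4, 0]
Position of 1: index 1; position of 3: index 3
New edge 1->3: forward
Forward edge: respects the existing order. Still a DAG, same toposort still valid.
Still a DAG? yes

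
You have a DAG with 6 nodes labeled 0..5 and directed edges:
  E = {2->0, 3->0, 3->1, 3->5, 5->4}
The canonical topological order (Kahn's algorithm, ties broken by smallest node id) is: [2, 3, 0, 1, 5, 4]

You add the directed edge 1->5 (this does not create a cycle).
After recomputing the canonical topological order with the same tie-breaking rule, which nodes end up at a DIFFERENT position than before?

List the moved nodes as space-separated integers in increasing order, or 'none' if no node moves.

Old toposort: [2, 3, 0, 1, 5, 4]
Added edge 1->5
Recompute Kahn (smallest-id tiebreak):
  initial in-degrees: [2, 1, 0, 0, 1, 2]
  ready (indeg=0): [2, 3]
  pop 2: indeg[0]->1 | ready=[3] | order so far=[2]
  pop 3: indeg[0]->0; indeg[1]->0; indeg[5]->1 | ready=[0, 1] | order so far=[2, 3]
  pop 0: no out-edges | ready=[1] | order so far=[2, 3, 0]
  pop 1: indeg[5]->0 | ready=[5] | order so far=[2, 3, 0, 1]
  pop 5: indeg[4]->0 | ready=[4] | order so far=[2, 3, 0, 1, 5]
  pop 4: no out-edges | ready=[] | order so far=[2, 3, 0, 1, 5, 4]
New canonical toposort: [2, 3, 0, 1, 5, 4]
Compare positions:
  Node 0: index 2 -> 2 (same)
  Node 1: index 3 -> 3 (same)
  Node 2: index 0 -> 0 (same)
  Node 3: index 1 -> 1 (same)
  Node 4: index 5 -> 5 (same)
  Node 5: index 4 -> 4 (same)
Nodes that changed position: none

Answer: none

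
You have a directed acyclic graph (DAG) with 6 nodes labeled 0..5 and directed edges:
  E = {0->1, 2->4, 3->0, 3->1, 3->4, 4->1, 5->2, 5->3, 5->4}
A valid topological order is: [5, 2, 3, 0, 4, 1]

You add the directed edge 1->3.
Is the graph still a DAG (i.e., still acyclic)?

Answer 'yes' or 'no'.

Answer: no

Derivation:
Given toposort: [5, 2, 3, 0, 4, 1]
Position of 1: index 5; position of 3: index 2
New edge 1->3: backward (u after v in old order)
Backward edge: old toposort is now invalid. Check if this creates a cycle.
Does 3 already reach 1? Reachable from 3: [0, 1, 3, 4]. YES -> cycle!
Still a DAG? no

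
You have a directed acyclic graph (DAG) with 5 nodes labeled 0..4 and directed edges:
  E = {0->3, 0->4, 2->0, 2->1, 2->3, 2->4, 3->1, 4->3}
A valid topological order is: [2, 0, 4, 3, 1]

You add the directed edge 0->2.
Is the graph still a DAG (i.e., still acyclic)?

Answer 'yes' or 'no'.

Answer: no

Derivation:
Given toposort: [2, 0, 4, 3, 1]
Position of 0: index 1; position of 2: index 0
New edge 0->2: backward (u after v in old order)
Backward edge: old toposort is now invalid. Check if this creates a cycle.
Does 2 already reach 0? Reachable from 2: [0, 1, 2, 3, 4]. YES -> cycle!
Still a DAG? no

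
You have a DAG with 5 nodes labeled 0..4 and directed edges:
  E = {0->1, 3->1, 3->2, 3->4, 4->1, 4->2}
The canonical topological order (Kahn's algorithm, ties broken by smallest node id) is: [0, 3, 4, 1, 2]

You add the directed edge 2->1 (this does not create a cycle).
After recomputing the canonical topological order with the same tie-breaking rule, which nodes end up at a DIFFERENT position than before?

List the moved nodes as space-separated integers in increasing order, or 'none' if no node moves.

Answer: 1 2

Derivation:
Old toposort: [0, 3, 4, 1, 2]
Added edge 2->1
Recompute Kahn (smallest-id tiebreak):
  initial in-degrees: [0, 4, 2, 0, 1]
  ready (indeg=0): [0, 3]
  pop 0: indeg[1]->3 | ready=[3] | order so far=[0]
  pop 3: indeg[1]->2; indeg[2]->1; indeg[4]->0 | ready=[4] | order so far=[0, 3]
  pop 4: indeg[1]->1; indeg[2]->0 | ready=[2] | order so far=[0, 3, 4]
  pop 2: indeg[1]->0 | ready=[1] | order so far=[0, 3, 4, 2]
  pop 1: no out-edges | ready=[] | order so far=[0, 3, 4, 2, 1]
New canonical toposort: [0, 3, 4, 2, 1]
Compare positions:
  Node 0: index 0 -> 0 (same)
  Node 1: index 3 -> 4 (moved)
  Node 2: index 4 -> 3 (moved)
  Node 3: index 1 -> 1 (same)
  Node 4: index 2 -> 2 (same)
Nodes that changed position: 1 2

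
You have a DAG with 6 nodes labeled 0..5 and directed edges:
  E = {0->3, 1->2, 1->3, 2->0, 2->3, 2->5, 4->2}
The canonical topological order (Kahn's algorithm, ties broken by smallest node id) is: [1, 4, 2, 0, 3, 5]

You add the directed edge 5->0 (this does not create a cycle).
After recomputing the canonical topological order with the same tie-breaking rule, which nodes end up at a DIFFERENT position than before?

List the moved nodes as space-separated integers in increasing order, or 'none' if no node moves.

Answer: 0 3 5

Derivation:
Old toposort: [1, 4, 2, 0, 3, 5]
Added edge 5->0
Recompute Kahn (smallest-id tiebreak):
  initial in-degrees: [2, 0, 2, 3, 0, 1]
  ready (indeg=0): [1, 4]
  pop 1: indeg[2]->1; indeg[3]->2 | ready=[4] | order so far=[1]
  pop 4: indeg[2]->0 | ready=[2] | order so far=[1, 4]
  pop 2: indeg[0]->1; indeg[3]->1; indeg[5]->0 | ready=[5] | order so far=[1, 4, 2]
  pop 5: indeg[0]->0 | ready=[0] | order so far=[1, 4, 2, 5]
  pop 0: indeg[3]->0 | ready=[3] | order so far=[1, 4, 2, 5, 0]
  pop 3: no out-edges | ready=[] | order so far=[1, 4, 2, 5, 0, 3]
New canonical toposort: [1, 4, 2, 5, 0, 3]
Compare positions:
  Node 0: index 3 -> 4 (moved)
  Node 1: index 0 -> 0 (same)
  Node 2: index 2 -> 2 (same)
  Node 3: index 4 -> 5 (moved)
  Node 4: index 1 -> 1 (same)
  Node 5: index 5 -> 3 (moved)
Nodes that changed position: 0 3 5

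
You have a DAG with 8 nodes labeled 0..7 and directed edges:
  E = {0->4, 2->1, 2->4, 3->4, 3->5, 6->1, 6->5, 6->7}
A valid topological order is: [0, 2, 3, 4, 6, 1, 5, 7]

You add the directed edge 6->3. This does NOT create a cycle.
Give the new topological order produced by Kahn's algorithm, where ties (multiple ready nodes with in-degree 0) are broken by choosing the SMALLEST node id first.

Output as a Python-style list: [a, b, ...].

Answer: [0, 2, 6, 1, 3, 4, 5, 7]

Derivation:
Old toposort: [0, 2, 3, 4, 6, 1, 5, 7]
Added edge: 6->3
Position of 6 (4) > position of 3 (2). Must reorder: 6 must now come before 3.
Run Kahn's algorithm (break ties by smallest node id):
  initial in-degrees: [0, 2, 0, 1, 3, 2, 0, 1]
  ready (indeg=0): [0, 2, 6]
  pop 0: indeg[4]->2 | ready=[2, 6] | order so far=[0]
  pop 2: indeg[1]->1; indeg[4]->1 | ready=[6] | order so far=[0, 2]
  pop 6: indeg[1]->0; indeg[3]->0; indeg[5]->1; indeg[7]->0 | ready=[1, 3, 7] | order so far=[0, 2, 6]
  pop 1: no out-edges | ready=[3, 7] | order so far=[0, 2, 6, 1]
  pop 3: indeg[4]->0; indeg[5]->0 | ready=[4, 5, 7] | order so far=[0, 2, 6, 1, 3]
  pop 4: no out-edges | ready=[5, 7] | order so far=[0, 2, 6, 1, 3, 4]
  pop 5: no out-edges | ready=[7] | order so far=[0, 2, 6, 1, 3, 4, 5]
  pop 7: no out-edges | ready=[] | order so far=[0, 2, 6, 1, 3, 4, 5, 7]
  Result: [0, 2, 6, 1, 3, 4, 5, 7]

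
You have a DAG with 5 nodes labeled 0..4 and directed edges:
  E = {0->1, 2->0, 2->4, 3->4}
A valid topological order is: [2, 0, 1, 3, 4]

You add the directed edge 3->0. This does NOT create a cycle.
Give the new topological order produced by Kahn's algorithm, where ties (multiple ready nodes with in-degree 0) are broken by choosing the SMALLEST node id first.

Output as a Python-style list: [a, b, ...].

Answer: [2, 3, 0, 1, 4]

Derivation:
Old toposort: [2, 0, 1, 3, 4]
Added edge: 3->0
Position of 3 (3) > position of 0 (1). Must reorder: 3 must now come before 0.
Run Kahn's algorithm (break ties by smallest node id):
  initial in-degrees: [2, 1, 0, 0, 2]
  ready (indeg=0): [2, 3]
  pop 2: indeg[0]->1; indeg[4]->1 | ready=[3] | order so far=[2]
  pop 3: indeg[0]->0; indeg[4]->0 | ready=[0, 4] | order so far=[2, 3]
  pop 0: indeg[1]->0 | ready=[1, 4] | order so far=[2, 3, 0]
  pop 1: no out-edges | ready=[4] | order so far=[2, 3, 0, 1]
  pop 4: no out-edges | ready=[] | order so far=[2, 3, 0, 1, 4]
  Result: [2, 3, 0, 1, 4]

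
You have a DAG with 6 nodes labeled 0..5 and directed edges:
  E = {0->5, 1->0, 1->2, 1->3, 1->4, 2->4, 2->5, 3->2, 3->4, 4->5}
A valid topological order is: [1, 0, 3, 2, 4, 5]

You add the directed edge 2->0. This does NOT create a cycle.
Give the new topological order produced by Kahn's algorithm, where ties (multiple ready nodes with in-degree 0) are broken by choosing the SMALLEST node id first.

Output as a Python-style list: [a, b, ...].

Old toposort: [1, 0, 3, 2, 4, 5]
Added edge: 2->0
Position of 2 (3) > position of 0 (1). Must reorder: 2 must now come before 0.
Run Kahn's algorithm (break ties by smallest node id):
  initial in-degrees: [2, 0, 2, 1, 3, 3]
  ready (indeg=0): [1]
  pop 1: indeg[0]->1; indeg[2]->1; indeg[3]->0; indeg[4]->2 | ready=[3] | order so far=[1]
  pop 3: indeg[2]->0; indeg[4]->1 | ready=[2] | order so far=[1, 3]
  pop 2: indeg[0]->0; indeg[4]->0; indeg[5]->2 | ready=[0, 4] | order so far=[1, 3, 2]
  pop 0: indeg[5]->1 | ready=[4] | order so far=[1, 3, 2, 0]
  pop 4: indeg[5]->0 | ready=[5] | order so far=[1, 3, 2, 0, 4]
  pop 5: no out-edges | ready=[] | order so far=[1, 3, 2, 0, 4, 5]
  Result: [1, 3, 2, 0, 4, 5]

Answer: [1, 3, 2, 0, 4, 5]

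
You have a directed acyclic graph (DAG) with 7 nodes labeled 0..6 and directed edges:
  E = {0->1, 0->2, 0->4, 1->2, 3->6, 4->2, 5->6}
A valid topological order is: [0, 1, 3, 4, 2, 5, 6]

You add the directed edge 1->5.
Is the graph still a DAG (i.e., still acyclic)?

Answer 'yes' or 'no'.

Given toposort: [0, 1, 3, 4, 2, 5, 6]
Position of 1: index 1; position of 5: index 5
New edge 1->5: forward
Forward edge: respects the existing order. Still a DAG, same toposort still valid.
Still a DAG? yes

Answer: yes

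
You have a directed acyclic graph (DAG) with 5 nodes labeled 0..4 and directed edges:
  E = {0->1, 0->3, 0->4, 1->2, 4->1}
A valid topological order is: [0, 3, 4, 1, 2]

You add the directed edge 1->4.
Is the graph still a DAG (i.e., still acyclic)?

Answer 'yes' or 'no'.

Given toposort: [0, 3, 4, 1, 2]
Position of 1: index 3; position of 4: index 2
New edge 1->4: backward (u after v in old order)
Backward edge: old toposort is now invalid. Check if this creates a cycle.
Does 4 already reach 1? Reachable from 4: [1, 2, 4]. YES -> cycle!
Still a DAG? no

Answer: no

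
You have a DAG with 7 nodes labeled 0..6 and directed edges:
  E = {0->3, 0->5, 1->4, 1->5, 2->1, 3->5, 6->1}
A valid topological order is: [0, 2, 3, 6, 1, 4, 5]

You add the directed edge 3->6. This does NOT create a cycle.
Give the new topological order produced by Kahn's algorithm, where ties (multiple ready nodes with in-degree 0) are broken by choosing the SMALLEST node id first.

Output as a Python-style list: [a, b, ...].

Old toposort: [0, 2, 3, 6, 1, 4, 5]
Added edge: 3->6
Position of 3 (2) < position of 6 (3). Old order still valid.
Run Kahn's algorithm (break ties by smallest node id):
  initial in-degrees: [0, 2, 0, 1, 1, 3, 1]
  ready (indeg=0): [0, 2]
  pop 0: indeg[3]->0; indeg[5]->2 | ready=[2, 3] | order so far=[0]
  pop 2: indeg[1]->1 | ready=[3] | order so far=[0, 2]
  pop 3: indeg[5]->1; indeg[6]->0 | ready=[6] | order so far=[0, 2, 3]
  pop 6: indeg[1]->0 | ready=[1] | order so far=[0, 2, 3, 6]
  pop 1: indeg[4]->0; indeg[5]->0 | ready=[4, 5] | order so far=[0, 2, 3, 6, 1]
  pop 4: no out-edges | ready=[5] | order so far=[0, 2, 3, 6, 1, 4]
  pop 5: no out-edges | ready=[] | order so far=[0, 2, 3, 6, 1, 4, 5]
  Result: [0, 2, 3, 6, 1, 4, 5]

Answer: [0, 2, 3, 6, 1, 4, 5]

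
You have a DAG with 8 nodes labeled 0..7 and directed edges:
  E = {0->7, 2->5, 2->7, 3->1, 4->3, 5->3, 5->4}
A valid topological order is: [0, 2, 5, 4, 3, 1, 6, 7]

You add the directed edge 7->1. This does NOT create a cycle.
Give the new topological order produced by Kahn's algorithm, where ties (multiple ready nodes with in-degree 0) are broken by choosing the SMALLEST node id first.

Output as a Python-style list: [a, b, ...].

Answer: [0, 2, 5, 4, 3, 6, 7, 1]

Derivation:
Old toposort: [0, 2, 5, 4, 3, 1, 6, 7]
Added edge: 7->1
Position of 7 (7) > position of 1 (5). Must reorder: 7 must now come before 1.
Run Kahn's algorithm (break ties by smallest node id):
  initial in-degrees: [0, 2, 0, 2, 1, 1, 0, 2]
  ready (indeg=0): [0, 2, 6]
  pop 0: indeg[7]->1 | ready=[2, 6] | order so far=[0]
  pop 2: indeg[5]->0; indeg[7]->0 | ready=[5, 6, 7] | order so far=[0, 2]
  pop 5: indeg[3]->1; indeg[4]->0 | ready=[4, 6, 7] | order so far=[0, 2, 5]
  pop 4: indeg[3]->0 | ready=[3, 6, 7] | order so far=[0, 2, 5, 4]
  pop 3: indeg[1]->1 | ready=[6, 7] | order so far=[0, 2, 5, 4, 3]
  pop 6: no out-edges | ready=[7] | order so far=[0, 2, 5, 4, 3, 6]
  pop 7: indeg[1]->0 | ready=[1] | order so far=[0, 2, 5, 4, 3, 6, 7]
  pop 1: no out-edges | ready=[] | order so far=[0, 2, 5, 4, 3, 6, 7, 1]
  Result: [0, 2, 5, 4, 3, 6, 7, 1]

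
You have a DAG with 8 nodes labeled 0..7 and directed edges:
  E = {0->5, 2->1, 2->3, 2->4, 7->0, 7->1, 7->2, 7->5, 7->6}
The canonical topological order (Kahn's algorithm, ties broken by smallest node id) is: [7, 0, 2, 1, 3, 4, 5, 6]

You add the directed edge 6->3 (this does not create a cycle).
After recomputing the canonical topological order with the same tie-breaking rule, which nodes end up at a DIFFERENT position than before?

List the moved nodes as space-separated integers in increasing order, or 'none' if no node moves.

Answer: 3 4 5 6

Derivation:
Old toposort: [7, 0, 2, 1, 3, 4, 5, 6]
Added edge 6->3
Recompute Kahn (smallest-id tiebreak):
  initial in-degrees: [1, 2, 1, 2, 1, 2, 1, 0]
  ready (indeg=0): [7]
  pop 7: indeg[0]->0; indeg[1]->1; indeg[2]->0; indeg[5]->1; indeg[6]->0 | ready=[0, 2, 6] | order so far=[7]
  pop 0: indeg[5]->0 | ready=[2, 5, 6] | order so far=[7, 0]
  pop 2: indeg[1]->0; indeg[3]->1; indeg[4]->0 | ready=[1, 4, 5, 6] | order so far=[7, 0, 2]
  pop 1: no out-edges | ready=[4, 5, 6] | order so far=[7, 0, 2, 1]
  pop 4: no out-edges | ready=[5, 6] | order so far=[7, 0, 2, 1, 4]
  pop 5: no out-edges | ready=[6] | order so far=[7, 0, 2, 1, 4, 5]
  pop 6: indeg[3]->0 | ready=[3] | order so far=[7, 0, 2, 1, 4, 5, 6]
  pop 3: no out-edges | ready=[] | order so far=[7, 0, 2, 1, 4, 5, 6, 3]
New canonical toposort: [7, 0, 2, 1, 4, 5, 6, 3]
Compare positions:
  Node 0: index 1 -> 1 (same)
  Node 1: index 3 -> 3 (same)
  Node 2: index 2 -> 2 (same)
  Node 3: index 4 -> 7 (moved)
  Node 4: index 5 -> 4 (moved)
  Node 5: index 6 -> 5 (moved)
  Node 6: index 7 -> 6 (moved)
  Node 7: index 0 -> 0 (same)
Nodes that changed position: 3 4 5 6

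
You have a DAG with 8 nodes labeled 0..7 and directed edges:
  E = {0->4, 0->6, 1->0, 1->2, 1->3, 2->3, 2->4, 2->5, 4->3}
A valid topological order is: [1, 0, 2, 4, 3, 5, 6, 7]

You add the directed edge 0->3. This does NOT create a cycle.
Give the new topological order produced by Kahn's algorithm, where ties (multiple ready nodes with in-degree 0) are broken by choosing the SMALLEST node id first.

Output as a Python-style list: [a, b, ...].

Answer: [1, 0, 2, 4, 3, 5, 6, 7]

Derivation:
Old toposort: [1, 0, 2, 4, 3, 5, 6, 7]
Added edge: 0->3
Position of 0 (1) < position of 3 (4). Old order still valid.
Run Kahn's algorithm (break ties by smallest node id):
  initial in-degrees: [1, 0, 1, 4, 2, 1, 1, 0]
  ready (indeg=0): [1, 7]
  pop 1: indeg[0]->0; indeg[2]->0; indeg[3]->3 | ready=[0, 2, 7] | order so far=[1]
  pop 0: indeg[3]->2; indeg[4]->1; indeg[6]->0 | ready=[2, 6, 7] | order so far=[1, 0]
  pop 2: indeg[3]->1; indeg[4]->0; indeg[5]->0 | ready=[4, 5, 6, 7] | order so far=[1, 0, 2]
  pop 4: indeg[3]->0 | ready=[3, 5, 6, 7] | order so far=[1, 0, 2, 4]
  pop 3: no out-edges | ready=[5, 6, 7] | order so far=[1, 0, 2, 4, 3]
  pop 5: no out-edges | ready=[6, 7] | order so far=[1, 0, 2, 4, 3, 5]
  pop 6: no out-edges | ready=[7] | order so far=[1, 0, 2, 4, 3, 5, 6]
  pop 7: no out-edges | ready=[] | order so far=[1, 0, 2, 4, 3, 5, 6, 7]
  Result: [1, 0, 2, 4, 3, 5, 6, 7]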